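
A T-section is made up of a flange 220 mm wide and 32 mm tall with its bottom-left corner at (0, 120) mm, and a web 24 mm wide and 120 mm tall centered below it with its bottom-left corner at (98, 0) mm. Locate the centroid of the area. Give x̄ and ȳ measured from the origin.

x̄ = 110.00 mm, ȳ = 113.94 mm

Part | A | x̄ᵢ | ȳᵢ | A·x̄ᵢ | A·ȳᵢ
web | 2880.00 | 110.00 | 60.00 | 316800.00 | 172800.00
flange | 7040.00 | 110.00 | 136.00 | 774400.00 | 957440.00
Σ | 9920.00 |  |  | 1091200.00 | 1130240.00
x̄ = 1091200.00 / 9920.00 = 110.00 mm
ȳ = 1130240.00 / 9920.00 = 113.94 mm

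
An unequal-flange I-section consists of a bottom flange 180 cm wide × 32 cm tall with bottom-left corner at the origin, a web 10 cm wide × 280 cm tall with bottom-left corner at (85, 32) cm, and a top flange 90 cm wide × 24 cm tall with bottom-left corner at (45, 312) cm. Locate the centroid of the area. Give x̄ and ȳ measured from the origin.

x̄ = 90.00 cm, ȳ = 118.81 cm

bottom flange: A = 180 × 32 = 5760.00, centroid at (90.00, 16.00).
web: A = 10 × 280 = 2800.00, centroid at (90.00, 172.00).
top flange: A = 90 × 24 = 2160.00, centroid at (90.00, 324.00).
ΣA = 10720.00 cm², ΣAx̄ = 964800.00 cm³, ΣAȳ = 1273600.00 cm³.
x̄ = 964800.00/10720.00 = 90.00 cm; ȳ = 1273600.00/10720.00 = 118.81 cm.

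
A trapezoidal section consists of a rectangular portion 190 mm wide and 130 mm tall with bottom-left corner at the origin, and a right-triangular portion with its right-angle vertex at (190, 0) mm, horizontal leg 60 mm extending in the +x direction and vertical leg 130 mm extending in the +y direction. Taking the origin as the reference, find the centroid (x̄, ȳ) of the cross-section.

x̄ = 110.68 mm, ȳ = 62.05 mm

rectangular portion: A = 190 × 130 = 24700.00, centroid at (95.00, 65.00).
triangular portion: A = ½·60·130 = 3900.00, centroid at (210.00, 43.33).
ΣA = 28600.00 mm², ΣAx̄ = 3165500.00 mm³, ΣAȳ = 1774500.00 mm³.
x̄ = 3165500.00/28600.00 = 110.68 mm; ȳ = 1774500.00/28600.00 = 62.05 mm.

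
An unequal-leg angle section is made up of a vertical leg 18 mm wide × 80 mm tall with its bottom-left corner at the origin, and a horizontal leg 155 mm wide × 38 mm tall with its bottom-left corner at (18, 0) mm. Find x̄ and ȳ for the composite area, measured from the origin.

x̄ = 78.51 mm, ȳ = 23.13 mm

vertical leg: A = 18 × 80 = 1440.00, centroid at (9.00, 40.00).
horizontal leg: A = 155 × 38 = 5890.00, centroid at (95.50, 19.00).
ΣA = 7330.00 mm²
ΣAx̄ = (1440.00)(9.00) + (5890.00)(95.50) = 575455.00 mm³
ΣAȳ = (1440.00)(40.00) + (5890.00)(19.00) = 169510.00 mm³
x̄ = 575455.00 / 7330.00 = 78.51 mm
ȳ = 169510.00 / 7330.00 = 23.13 mm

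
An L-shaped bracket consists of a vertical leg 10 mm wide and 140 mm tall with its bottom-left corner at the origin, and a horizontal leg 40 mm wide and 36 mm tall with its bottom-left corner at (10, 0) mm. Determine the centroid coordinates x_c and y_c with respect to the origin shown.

vertical leg: A = 10 × 140 = 1400.00, centroid at (5.00, 70.00).
horizontal leg: A = 40 × 36 = 1440.00, centroid at (30.00, 18.00).
ΣA = 2840.00 mm², ΣAx_c = 50200.00 mm³, ΣAy_c = 123920.00 mm³.
x_c = 50200.00/2840.00 = 17.68 mm; y_c = 123920.00/2840.00 = 43.63 mm.

x_c = 17.68 mm, y_c = 43.63 mm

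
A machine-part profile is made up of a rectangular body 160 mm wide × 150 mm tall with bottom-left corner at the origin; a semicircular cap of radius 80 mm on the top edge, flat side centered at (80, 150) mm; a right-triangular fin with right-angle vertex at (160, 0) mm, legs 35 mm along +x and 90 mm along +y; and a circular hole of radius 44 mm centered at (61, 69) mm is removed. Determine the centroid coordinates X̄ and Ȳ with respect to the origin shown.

Part | A | x̄ᵢ | ȳᵢ | A·x̄ᵢ | A·ȳᵢ
rectangular body | 24000.00 | 80.00 | 75.00 | 1920000.00 | 1800000.00
semicircular top | 10053.10 | 80.00 | 183.95 | 804247.72 | 1849297.81
triangular fin | 1575.00 | 171.67 | 30.00 | 270375.00 | 47250.00
hole | -6082.12 | 61.00 | 69.00 | -371009.53 | -419666.51
Σ | 29545.97 |  |  | 2623613.19 | 3276881.29
X̄ = 2623613.19 / 29545.97 = 88.80 mm
Ȳ = 3276881.29 / 29545.97 = 110.91 mm

X̄ = 88.80 mm, Ȳ = 110.91 mm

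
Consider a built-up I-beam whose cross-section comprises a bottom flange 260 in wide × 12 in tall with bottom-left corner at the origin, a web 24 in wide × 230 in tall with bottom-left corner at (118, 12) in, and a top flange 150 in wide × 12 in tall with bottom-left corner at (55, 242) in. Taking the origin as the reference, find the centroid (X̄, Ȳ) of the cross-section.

bottom flange: A = 260 × 12 = 3120.00, centroid at (130.00, 6.00).
web: A = 24 × 230 = 5520.00, centroid at (130.00, 127.00).
top flange: A = 150 × 12 = 1800.00, centroid at (130.00, 248.00).
ΣA = 10440.00 in²
ΣAX̄ = (3120.00)(130.00) + (5520.00)(130.00) + (1800.00)(130.00) = 1357200.00 in³
ΣAȲ = (3120.00)(6.00) + (5520.00)(127.00) + (1800.00)(248.00) = 1166160.00 in³
X̄ = 1357200.00 / 10440.00 = 130.00 in
Ȳ = 1166160.00 / 10440.00 = 111.70 in

X̄ = 130.00 in, Ȳ = 111.70 in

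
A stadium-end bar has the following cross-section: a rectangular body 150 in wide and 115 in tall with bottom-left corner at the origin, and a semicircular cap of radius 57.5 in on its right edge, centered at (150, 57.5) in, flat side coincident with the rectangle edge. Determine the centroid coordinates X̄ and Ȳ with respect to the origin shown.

rectangular body: A = 150 × 115 = 17250.00, centroid at (75.00, 57.50).
semicircular end: A = ½π·57.5² = 5193.45, centroid at (174.40, 57.50).
ΣA = 22443.45 in², ΣAX̄ = 2199506.39 in³, ΣAȲ = 1290498.11 in³.
X̄ = 2199506.39/22443.45 = 98.00 in; Ȳ = 1290498.11/22443.45 = 57.50 in.

X̄ = 98.00 in, Ȳ = 57.50 in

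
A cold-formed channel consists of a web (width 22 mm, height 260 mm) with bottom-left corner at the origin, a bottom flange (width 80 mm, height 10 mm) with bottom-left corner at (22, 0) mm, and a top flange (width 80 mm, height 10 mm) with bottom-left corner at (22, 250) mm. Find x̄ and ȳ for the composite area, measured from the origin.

x̄ = 22.15 mm, ȳ = 130.00 mm

web: A = 22 × 260 = 5720.00, centroid at (11.00, 130.00).
bottom flange: A = 80 × 10 = 800.00, centroid at (62.00, 5.00).
top flange: A = 80 × 10 = 800.00, centroid at (62.00, 255.00).
ΣA = 7320.00 mm², ΣAx̄ = 162120.00 mm³, ΣAȳ = 951600.00 mm³.
x̄ = 162120.00/7320.00 = 22.15 mm; ȳ = 951600.00/7320.00 = 130.00 mm.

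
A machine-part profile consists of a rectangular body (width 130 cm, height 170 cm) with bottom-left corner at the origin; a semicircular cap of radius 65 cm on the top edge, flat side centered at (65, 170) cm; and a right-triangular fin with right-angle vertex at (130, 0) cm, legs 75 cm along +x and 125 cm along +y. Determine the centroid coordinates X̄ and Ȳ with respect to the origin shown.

rectangular body: A = 130 × 170 = 22100.00, centroid at (65.00, 85.00).
semicircular top: A = ½π·65² = 6636.61, centroid at (65.00, 197.59).
triangular fin: A = ½·75·125 = 4687.50, centroid at (155.00, 41.67).
ΣA = 33424.11 cm²
ΣAX̄ = (22100.00)(65.00) + (6636.61)(65.00) + (4687.50)(155.00) = 2594442.44 cm³
ΣAȲ = (22100.00)(85.00) + (6636.61)(197.59) + (4687.50)(41.67) = 3385120.30 cm³
X̄ = 2594442.44 / 33424.11 = 77.62 cm
Ȳ = 3385120.30 / 33424.11 = 101.28 cm

X̄ = 77.62 cm, Ȳ = 101.28 cm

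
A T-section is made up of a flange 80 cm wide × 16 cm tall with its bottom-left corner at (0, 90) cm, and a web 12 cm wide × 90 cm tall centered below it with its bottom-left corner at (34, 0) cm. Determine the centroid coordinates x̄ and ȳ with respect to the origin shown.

Part | A | x̄ᵢ | ȳᵢ | A·x̄ᵢ | A·ȳᵢ
web | 1080.00 | 40.00 | 45.00 | 43200.00 | 48600.00
flange | 1280.00 | 40.00 | 98.00 | 51200.00 | 125440.00
Σ | 2360.00 |  |  | 94400.00 | 174040.00
x̄ = 94400.00 / 2360.00 = 40.00 cm
ȳ = 174040.00 / 2360.00 = 73.75 cm

x̄ = 40.00 cm, ȳ = 73.75 cm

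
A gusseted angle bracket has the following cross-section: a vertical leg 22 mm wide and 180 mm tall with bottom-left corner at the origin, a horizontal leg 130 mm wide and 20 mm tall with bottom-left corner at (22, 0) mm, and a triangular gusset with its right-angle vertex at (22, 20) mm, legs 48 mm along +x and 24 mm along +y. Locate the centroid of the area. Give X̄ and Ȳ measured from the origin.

X̄ = 40.87 mm, Ȳ = 55.85 mm

Part | A | x̄ᵢ | ȳᵢ | A·x̄ᵢ | A·ȳᵢ
vertical leg | 3960.00 | 11.00 | 90.00 | 43560.00 | 356400.00
horizontal leg | 2600.00 | 87.00 | 10.00 | 226200.00 | 26000.00
gusset | 576.00 | 38.00 | 28.00 | 21888.00 | 16128.00
Σ | 7136.00 |  |  | 291648.00 | 398528.00
X̄ = 291648.00 / 7136.00 = 40.87 mm
Ȳ = 398528.00 / 7136.00 = 55.85 mm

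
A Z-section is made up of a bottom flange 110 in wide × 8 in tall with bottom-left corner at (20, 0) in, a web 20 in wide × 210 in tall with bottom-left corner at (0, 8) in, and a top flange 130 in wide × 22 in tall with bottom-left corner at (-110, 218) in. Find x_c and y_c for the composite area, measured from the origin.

Part | A | x̄ᵢ | ȳᵢ | A·x̄ᵢ | A·ȳᵢ
bottom flange | 880.00 | 75.00 | 4.00 | 66000.00 | 3520.00
web | 4200.00 | 10.00 | 113.00 | 42000.00 | 474600.00
top flange | 2860.00 | -45.00 | 229.00 | -128700.00 | 654940.00
Σ | 7940.00 |  |  | -20700.00 | 1133060.00
x_c = -20700.00 / 7940.00 = -2.61 in
y_c = 1133060.00 / 7940.00 = 142.70 in

x_c = -2.61 in, y_c = 142.70 in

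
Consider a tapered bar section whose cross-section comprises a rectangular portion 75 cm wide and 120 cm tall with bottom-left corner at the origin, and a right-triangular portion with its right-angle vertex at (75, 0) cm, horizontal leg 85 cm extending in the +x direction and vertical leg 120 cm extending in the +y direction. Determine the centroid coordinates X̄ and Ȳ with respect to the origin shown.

rectangular portion: A = 75 × 120 = 9000.00, centroid at (37.50, 60.00).
triangular portion: A = ½·85·120 = 5100.00, centroid at (103.33, 40.00).
ΣA = 14100.00 cm²
ΣAX̄ = (9000.00)(37.50) + (5100.00)(103.33) = 864500.00 cm³
ΣAȲ = (9000.00)(60.00) + (5100.00)(40.00) = 744000.00 cm³
X̄ = 864500.00 / 14100.00 = 61.31 cm
Ȳ = 744000.00 / 14100.00 = 52.77 cm

X̄ = 61.31 cm, Ȳ = 52.77 cm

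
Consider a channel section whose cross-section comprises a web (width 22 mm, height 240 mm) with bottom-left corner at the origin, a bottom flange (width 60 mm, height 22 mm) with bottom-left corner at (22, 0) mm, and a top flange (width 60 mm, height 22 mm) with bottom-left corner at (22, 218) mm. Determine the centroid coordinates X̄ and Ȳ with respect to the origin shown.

X̄ = 24.67 mm, Ȳ = 120.00 mm

web: A = 22 × 240 = 5280.00, centroid at (11.00, 120.00).
bottom flange: A = 60 × 22 = 1320.00, centroid at (52.00, 11.00).
top flange: A = 60 × 22 = 1320.00, centroid at (52.00, 229.00).
ΣA = 7920.00 mm², ΣAX̄ = 195360.00 mm³, ΣAȲ = 950400.00 mm³.
X̄ = 195360.00/7920.00 = 24.67 mm; Ȳ = 950400.00/7920.00 = 120.00 mm.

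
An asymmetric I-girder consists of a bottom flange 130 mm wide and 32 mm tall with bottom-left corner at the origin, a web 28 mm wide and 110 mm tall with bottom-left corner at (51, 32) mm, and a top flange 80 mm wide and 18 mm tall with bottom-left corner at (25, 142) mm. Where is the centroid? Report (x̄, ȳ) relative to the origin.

bottom flange: A = 130 × 32 = 4160.00, centroid at (65.00, 16.00).
web: A = 28 × 110 = 3080.00, centroid at (65.00, 87.00).
top flange: A = 80 × 18 = 1440.00, centroid at (65.00, 151.00).
ΣA = 8680.00 mm², ΣAx̄ = 564200.00 mm³, ΣAȳ = 551960.00 mm³.
x̄ = 564200.00/8680.00 = 65.00 mm; ȳ = 551960.00/8680.00 = 63.59 mm.

x̄ = 65.00 mm, ȳ = 63.59 mm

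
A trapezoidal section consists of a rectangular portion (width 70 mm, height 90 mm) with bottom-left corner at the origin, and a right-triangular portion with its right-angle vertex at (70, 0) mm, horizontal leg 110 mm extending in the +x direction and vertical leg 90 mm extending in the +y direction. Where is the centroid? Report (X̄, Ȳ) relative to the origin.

rectangular portion: A = 70 × 90 = 6300.00, centroid at (35.00, 45.00).
triangular portion: A = ½·110·90 = 4950.00, centroid at (106.67, 30.00).
ΣA = 11250.00 mm²
ΣAX̄ = (6300.00)(35.00) + (4950.00)(106.67) = 748500.00 mm³
ΣAȲ = (6300.00)(45.00) + (4950.00)(30.00) = 432000.00 mm³
X̄ = 748500.00 / 11250.00 = 66.53 mm
Ȳ = 432000.00 / 11250.00 = 38.40 mm

X̄ = 66.53 mm, Ȳ = 38.40 mm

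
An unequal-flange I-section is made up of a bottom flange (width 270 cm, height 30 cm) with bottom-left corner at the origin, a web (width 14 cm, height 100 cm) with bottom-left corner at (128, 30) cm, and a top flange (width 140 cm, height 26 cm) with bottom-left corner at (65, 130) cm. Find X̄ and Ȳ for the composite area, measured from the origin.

Part | A | x̄ᵢ | ȳᵢ | A·x̄ᵢ | A·ȳᵢ
bottom flange | 8100.00 | 135.00 | 15.00 | 1093500.00 | 121500.00
web | 1400.00 | 135.00 | 80.00 | 189000.00 | 112000.00
top flange | 3640.00 | 135.00 | 143.00 | 491400.00 | 520520.00
Σ | 13140.00 |  |  | 1773900.00 | 754020.00
X̄ = 1773900.00 / 13140.00 = 135.00 cm
Ȳ = 754020.00 / 13140.00 = 57.38 cm

X̄ = 135.00 cm, Ȳ = 57.38 cm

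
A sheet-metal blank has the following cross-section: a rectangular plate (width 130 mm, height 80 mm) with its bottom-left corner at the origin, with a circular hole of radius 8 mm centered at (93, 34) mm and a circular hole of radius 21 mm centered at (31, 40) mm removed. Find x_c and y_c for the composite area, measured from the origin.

Part | A | x̄ᵢ | ȳᵢ | A·x̄ᵢ | A·ȳᵢ
plate | 10400.00 | 65.00 | 40.00 | 676000.00 | 416000.00
hole 1 | -201.06 | 93.00 | 34.00 | -18698.76 | -6836.11
hole 2 | -1385.44 | 31.00 | 40.00 | -42948.71 | -55417.69
Σ | 8813.50 |  |  | 614352.53 | 353746.20
x_c = 614352.53 / 8813.50 = 69.71 mm
y_c = 353746.20 / 8813.50 = 40.14 mm

x_c = 69.71 mm, y_c = 40.14 mm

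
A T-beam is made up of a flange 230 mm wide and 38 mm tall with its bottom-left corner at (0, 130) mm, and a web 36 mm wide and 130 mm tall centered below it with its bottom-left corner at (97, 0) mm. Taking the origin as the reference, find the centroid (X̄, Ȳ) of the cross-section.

X̄ = 115.00 mm, Ȳ = 119.71 mm

web: A = 36 × 130 = 4680.00, centroid at (115.00, 65.00).
flange: A = 230 × 38 = 8740.00, centroid at (115.00, 149.00).
ΣA = 13420.00 mm²
ΣAX̄ = (4680.00)(115.00) + (8740.00)(115.00) = 1543300.00 mm³
ΣAȲ = (4680.00)(65.00) + (8740.00)(149.00) = 1606460.00 mm³
X̄ = 1543300.00 / 13420.00 = 115.00 mm
Ȳ = 1606460.00 / 13420.00 = 119.71 mm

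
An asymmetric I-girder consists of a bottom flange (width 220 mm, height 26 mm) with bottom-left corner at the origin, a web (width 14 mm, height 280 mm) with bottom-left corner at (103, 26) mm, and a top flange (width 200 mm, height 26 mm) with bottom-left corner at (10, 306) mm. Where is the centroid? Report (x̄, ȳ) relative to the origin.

x̄ = 110.00 mm, ȳ = 160.64 mm

bottom flange: A = 220 × 26 = 5720.00, centroid at (110.00, 13.00).
web: A = 14 × 280 = 3920.00, centroid at (110.00, 166.00).
top flange: A = 200 × 26 = 5200.00, centroid at (110.00, 319.00).
ΣA = 14840.00 mm², ΣAx̄ = 1632400.00 mm³, ΣAȳ = 2383880.00 mm³.
x̄ = 1632400.00/14840.00 = 110.00 mm; ȳ = 2383880.00/14840.00 = 160.64 mm.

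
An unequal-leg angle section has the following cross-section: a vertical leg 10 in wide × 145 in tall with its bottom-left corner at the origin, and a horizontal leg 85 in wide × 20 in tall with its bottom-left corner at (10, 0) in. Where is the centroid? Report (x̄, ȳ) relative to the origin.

Part | A | x̄ᵢ | ȳᵢ | A·x̄ᵢ | A·ȳᵢ
vertical leg | 1450.00 | 5.00 | 72.50 | 7250.00 | 105125.00
horizontal leg | 1700.00 | 52.50 | 10.00 | 89250.00 | 17000.00
Σ | 3150.00 |  |  | 96500.00 | 122125.00
x̄ = 96500.00 / 3150.00 = 30.63 in
ȳ = 122125.00 / 3150.00 = 38.77 in

x̄ = 30.63 in, ȳ = 38.77 in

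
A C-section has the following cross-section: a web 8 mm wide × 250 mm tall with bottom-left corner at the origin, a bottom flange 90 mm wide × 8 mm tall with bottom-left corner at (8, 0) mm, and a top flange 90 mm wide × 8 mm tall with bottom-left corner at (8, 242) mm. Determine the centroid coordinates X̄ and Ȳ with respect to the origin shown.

X̄ = 24.51 mm, Ȳ = 125.00 mm

web: A = 8 × 250 = 2000.00, centroid at (4.00, 125.00).
bottom flange: A = 90 × 8 = 720.00, centroid at (53.00, 4.00).
top flange: A = 90 × 8 = 720.00, centroid at (53.00, 246.00).
ΣA = 3440.00 mm²
ΣAX̄ = (2000.00)(4.00) + (720.00)(53.00) + (720.00)(53.00) = 84320.00 mm³
ΣAȲ = (2000.00)(125.00) + (720.00)(4.00) + (720.00)(246.00) = 430000.00 mm³
X̄ = 84320.00 / 3440.00 = 24.51 mm
Ȳ = 430000.00 / 3440.00 = 125.00 mm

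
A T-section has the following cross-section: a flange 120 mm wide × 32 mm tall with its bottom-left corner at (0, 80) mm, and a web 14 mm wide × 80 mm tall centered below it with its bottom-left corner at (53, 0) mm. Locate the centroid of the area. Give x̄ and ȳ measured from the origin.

x̄ = 60.00 mm, ȳ = 83.35 mm

web: A = 14 × 80 = 1120.00, centroid at (60.00, 40.00).
flange: A = 120 × 32 = 3840.00, centroid at (60.00, 96.00).
ΣA = 4960.00 mm², ΣAx̄ = 297600.00 mm³, ΣAȳ = 413440.00 mm³.
x̄ = 297600.00/4960.00 = 60.00 mm; ȳ = 413440.00/4960.00 = 83.35 mm.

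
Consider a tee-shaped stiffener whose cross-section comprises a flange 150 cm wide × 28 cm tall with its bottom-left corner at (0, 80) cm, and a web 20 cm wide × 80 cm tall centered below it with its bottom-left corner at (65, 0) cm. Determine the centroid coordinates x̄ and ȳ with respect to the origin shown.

x̄ = 75.00 cm, ȳ = 79.10 cm

web: A = 20 × 80 = 1600.00, centroid at (75.00, 40.00).
flange: A = 150 × 28 = 4200.00, centroid at (75.00, 94.00).
ΣA = 5800.00 cm², ΣAx̄ = 435000.00 cm³, ΣAȳ = 458800.00 cm³.
x̄ = 435000.00/5800.00 = 75.00 cm; ȳ = 458800.00/5800.00 = 79.10 cm.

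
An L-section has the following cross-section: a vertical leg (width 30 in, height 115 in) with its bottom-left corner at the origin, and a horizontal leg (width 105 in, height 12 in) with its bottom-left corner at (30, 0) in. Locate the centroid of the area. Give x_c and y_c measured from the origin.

vertical leg: A = 30 × 115 = 3450.00, centroid at (15.00, 57.50).
horizontal leg: A = 105 × 12 = 1260.00, centroid at (82.50, 6.00).
ΣA = 4710.00 in²
ΣAx_c = (3450.00)(15.00) + (1260.00)(82.50) = 155700.00 in³
ΣAy_c = (3450.00)(57.50) + (1260.00)(6.00) = 205935.00 in³
x_c = 155700.00 / 4710.00 = 33.06 in
y_c = 205935.00 / 4710.00 = 43.72 in

x_c = 33.06 in, y_c = 43.72 in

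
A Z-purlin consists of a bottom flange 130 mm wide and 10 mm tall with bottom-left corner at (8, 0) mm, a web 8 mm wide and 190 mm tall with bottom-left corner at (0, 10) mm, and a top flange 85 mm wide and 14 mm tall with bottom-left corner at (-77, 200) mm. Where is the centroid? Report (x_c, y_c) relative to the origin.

Part | A | x̄ᵢ | ȳᵢ | A·x̄ᵢ | A·ȳᵢ
bottom flange | 1300.00 | 73.00 | 5.00 | 94900.00 | 6500.00
web | 1520.00 | 4.00 | 105.00 | 6080.00 | 159600.00
top flange | 1190.00 | -34.50 | 207.00 | -41055.00 | 246330.00
Σ | 4010.00 |  |  | 59925.00 | 412430.00
x_c = 59925.00 / 4010.00 = 14.94 mm
y_c = 412430.00 / 4010.00 = 102.85 mm

x_c = 14.94 mm, y_c = 102.85 mm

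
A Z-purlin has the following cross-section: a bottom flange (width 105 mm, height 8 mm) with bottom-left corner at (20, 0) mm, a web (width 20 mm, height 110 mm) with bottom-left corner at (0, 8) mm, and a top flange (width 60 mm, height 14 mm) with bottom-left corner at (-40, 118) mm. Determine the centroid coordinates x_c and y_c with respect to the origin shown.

x_c = 19.20 mm, y_c = 63.65 mm

Part | A | x̄ᵢ | ȳᵢ | A·x̄ᵢ | A·ȳᵢ
bottom flange | 840.00 | 72.50 | 4.00 | 60900.00 | 3360.00
web | 2200.00 | 10.00 | 63.00 | 22000.00 | 138600.00
top flange | 840.00 | -10.00 | 125.00 | -8400.00 | 105000.00
Σ | 3880.00 |  |  | 74500.00 | 246960.00
x_c = 74500.00 / 3880.00 = 19.20 mm
y_c = 246960.00 / 3880.00 = 63.65 mm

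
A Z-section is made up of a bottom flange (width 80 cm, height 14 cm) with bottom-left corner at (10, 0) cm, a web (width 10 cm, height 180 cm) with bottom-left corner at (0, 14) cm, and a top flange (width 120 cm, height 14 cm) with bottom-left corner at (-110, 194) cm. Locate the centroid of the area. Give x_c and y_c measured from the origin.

x_c = -4.13 cm, y_c = 115.81 cm

bottom flange: A = 80 × 14 = 1120.00, centroid at (50.00, 7.00).
web: A = 10 × 180 = 1800.00, centroid at (5.00, 104.00).
top flange: A = 120 × 14 = 1680.00, centroid at (-50.00, 201.00).
ΣA = 4600.00 cm², ΣAx_c = -19000.00 cm³, ΣAy_c = 532720.00 cm³.
x_c = -19000.00/4600.00 = -4.13 cm; y_c = 532720.00/4600.00 = 115.81 cm.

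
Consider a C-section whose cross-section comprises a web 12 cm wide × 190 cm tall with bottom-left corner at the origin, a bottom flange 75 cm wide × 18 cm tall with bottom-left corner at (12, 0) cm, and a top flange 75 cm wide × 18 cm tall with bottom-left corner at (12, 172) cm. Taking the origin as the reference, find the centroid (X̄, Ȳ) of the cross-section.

Part | A | x̄ᵢ | ȳᵢ | A·x̄ᵢ | A·ȳᵢ
web | 2280.00 | 6.00 | 95.00 | 13680.00 | 216600.00
bottom flange | 1350.00 | 49.50 | 9.00 | 66825.00 | 12150.00
top flange | 1350.00 | 49.50 | 181.00 | 66825.00 | 244350.00
Σ | 4980.00 |  |  | 147330.00 | 473100.00
X̄ = 147330.00 / 4980.00 = 29.58 cm
Ȳ = 473100.00 / 4980.00 = 95.00 cm

X̄ = 29.58 cm, Ȳ = 95.00 cm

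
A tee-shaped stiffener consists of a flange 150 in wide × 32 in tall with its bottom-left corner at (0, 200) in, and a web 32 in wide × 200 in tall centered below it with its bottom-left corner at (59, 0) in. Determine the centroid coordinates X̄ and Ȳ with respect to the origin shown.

Part | A | x̄ᵢ | ȳᵢ | A·x̄ᵢ | A·ȳᵢ
web | 6400.00 | 75.00 | 100.00 | 480000.00 | 640000.00
flange | 4800.00 | 75.00 | 216.00 | 360000.00 | 1036800.00
Σ | 11200.00 |  |  | 840000.00 | 1676800.00
X̄ = 840000.00 / 11200.00 = 75.00 in
Ȳ = 1676800.00 / 11200.00 = 149.71 in

X̄ = 75.00 in, Ȳ = 149.71 in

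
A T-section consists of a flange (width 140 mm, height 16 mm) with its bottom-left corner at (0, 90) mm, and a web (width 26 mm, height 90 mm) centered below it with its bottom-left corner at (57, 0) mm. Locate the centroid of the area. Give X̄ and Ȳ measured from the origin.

X̄ = 70.00 mm, Ȳ = 70.92 mm

web: A = 26 × 90 = 2340.00, centroid at (70.00, 45.00).
flange: A = 140 × 16 = 2240.00, centroid at (70.00, 98.00).
ΣA = 4580.00 mm²
ΣAX̄ = (2340.00)(70.00) + (2240.00)(70.00) = 320600.00 mm³
ΣAȲ = (2340.00)(45.00) + (2240.00)(98.00) = 324820.00 mm³
X̄ = 320600.00 / 4580.00 = 70.00 mm
Ȳ = 324820.00 / 4580.00 = 70.92 mm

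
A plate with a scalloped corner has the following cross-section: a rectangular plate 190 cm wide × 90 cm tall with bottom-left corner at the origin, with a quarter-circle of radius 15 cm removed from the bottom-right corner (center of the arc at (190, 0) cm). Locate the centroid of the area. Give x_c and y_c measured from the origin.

plate: A = 190 × 90 = 17100.00, centroid at (95.00, 45.00).
removed quarter-circle: A = −¼π·15² = -176.71, centroid at (183.63, 6.37).
ΣA = 16923.29 cm², ΣAx_c = 1592049.23 cm³, ΣAy_c = 768375.00 cm³.
x_c = 1592049.23/16923.29 = 94.07 cm; y_c = 768375.00/16923.29 = 45.40 cm.

x_c = 94.07 cm, y_c = 45.40 cm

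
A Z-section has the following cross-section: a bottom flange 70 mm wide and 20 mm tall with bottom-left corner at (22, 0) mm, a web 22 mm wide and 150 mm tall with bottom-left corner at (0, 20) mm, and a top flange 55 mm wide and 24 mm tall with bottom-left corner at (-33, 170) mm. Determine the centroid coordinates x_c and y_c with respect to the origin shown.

x_c = 18.08 mm, y_c = 94.31 mm

bottom flange: A = 70 × 20 = 1400.00, centroid at (57.00, 10.00).
web: A = 22 × 150 = 3300.00, centroid at (11.00, 95.00).
top flange: A = 55 × 24 = 1320.00, centroid at (-5.50, 182.00).
ΣA = 6020.00 mm², ΣAx_c = 108840.00 mm³, ΣAy_c = 567740.00 mm³.
x_c = 108840.00/6020.00 = 18.08 mm; y_c = 567740.00/6020.00 = 94.31 mm.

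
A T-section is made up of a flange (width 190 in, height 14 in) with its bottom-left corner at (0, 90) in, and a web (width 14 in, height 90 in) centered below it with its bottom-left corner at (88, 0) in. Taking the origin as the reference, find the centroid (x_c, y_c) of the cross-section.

web: A = 14 × 90 = 1260.00, centroid at (95.00, 45.00).
flange: A = 190 × 14 = 2660.00, centroid at (95.00, 97.00).
ΣA = 3920.00 in², ΣAx_c = 372400.00 in³, ΣAy_c = 314720.00 in³.
x_c = 372400.00/3920.00 = 95.00 in; y_c = 314720.00/3920.00 = 80.29 in.

x_c = 95.00 in, y_c = 80.29 in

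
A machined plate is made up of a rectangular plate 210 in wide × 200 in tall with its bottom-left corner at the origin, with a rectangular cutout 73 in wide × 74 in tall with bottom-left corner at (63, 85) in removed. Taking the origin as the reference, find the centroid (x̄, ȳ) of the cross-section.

Part | A | x̄ᵢ | ȳᵢ | A·x̄ᵢ | A·ȳᵢ
plate | 42000.00 | 105.00 | 100.00 | 4410000.00 | 4200000.00
hole | -5402.00 | 99.50 | 122.00 | -537499.00 | -659044.00
Σ | 36598.00 |  |  | 3872501.00 | 3540956.00
x̄ = 3872501.00 / 36598.00 = 105.81 in
ȳ = 3540956.00 / 36598.00 = 96.75 in

x̄ = 105.81 in, ȳ = 96.75 in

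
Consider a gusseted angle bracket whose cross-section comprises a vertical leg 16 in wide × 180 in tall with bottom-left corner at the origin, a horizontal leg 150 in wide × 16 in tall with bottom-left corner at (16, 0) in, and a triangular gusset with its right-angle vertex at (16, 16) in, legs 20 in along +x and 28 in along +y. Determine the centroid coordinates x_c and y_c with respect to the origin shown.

x_c = 44.57 in, y_c = 51.35 in

vertical leg: A = 16 × 180 = 2880.00, centroid at (8.00, 90.00).
horizontal leg: A = 150 × 16 = 2400.00, centroid at (91.00, 8.00).
gusset: A = ½·20·28 = 280.00, centroid at (22.67, 25.33).
ΣA = 5560.00 in²
ΣAx_c = (2880.00)(8.00) + (2400.00)(91.00) + (280.00)(22.67) = 247786.67 in³
ΣAy_c = (2880.00)(90.00) + (2400.00)(8.00) + (280.00)(25.33) = 285493.33 in³
x_c = 247786.67 / 5560.00 = 44.57 in
y_c = 285493.33 / 5560.00 = 51.35 in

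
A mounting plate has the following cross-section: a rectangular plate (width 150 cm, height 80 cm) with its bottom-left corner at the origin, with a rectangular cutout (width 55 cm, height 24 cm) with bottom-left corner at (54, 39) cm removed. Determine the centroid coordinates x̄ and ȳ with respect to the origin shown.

Part | A | x̄ᵢ | ȳᵢ | A·x̄ᵢ | A·ȳᵢ
plate | 12000.00 | 75.00 | 40.00 | 900000.00 | 480000.00
hole | -1320.00 | 81.50 | 51.00 | -107580.00 | -67320.00
Σ | 10680.00 |  |  | 792420.00 | 412680.00
x̄ = 792420.00 / 10680.00 = 74.20 cm
ȳ = 412680.00 / 10680.00 = 38.64 cm

x̄ = 74.20 cm, ȳ = 38.64 cm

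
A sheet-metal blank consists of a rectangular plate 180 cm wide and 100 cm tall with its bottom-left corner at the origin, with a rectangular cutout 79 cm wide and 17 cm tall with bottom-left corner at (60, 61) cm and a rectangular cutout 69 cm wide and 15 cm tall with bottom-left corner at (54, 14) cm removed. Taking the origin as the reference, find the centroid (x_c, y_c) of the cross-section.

x_c = 89.28 cm, y_c = 50.21 cm

plate: A = 180 × 100 = 18000.00, centroid at (90.00, 50.00).
hole 1: A = −(79 × 17) = -1343.00, centroid at (99.50, 69.50).
hole 2: A = −(69 × 15) = -1035.00, centroid at (88.50, 21.50).
ΣA = 15622.00 cm², ΣAx_c = 1394774.00 cm³, ΣAy_c = 784409.00 cm³.
x_c = 1394774.00/15622.00 = 89.28 cm; y_c = 784409.00/15622.00 = 50.21 cm.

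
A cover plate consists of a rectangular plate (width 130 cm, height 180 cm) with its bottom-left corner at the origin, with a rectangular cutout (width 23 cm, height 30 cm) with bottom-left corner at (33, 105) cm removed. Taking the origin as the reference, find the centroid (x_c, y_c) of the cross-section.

plate: A = 130 × 180 = 23400.00, centroid at (65.00, 90.00).
hole: A = −(23 × 30) = -690.00, centroid at (44.50, 120.00).
ΣA = 22710.00 cm²
ΣAx_c = (23400.00)(65.00) + (-690.00)(44.50) = 1490295.00 cm³
ΣAy_c = (23400.00)(90.00) + (-690.00)(120.00) = 2023200.00 cm³
x_c = 1490295.00 / 22710.00 = 65.62 cm
y_c = 2023200.00 / 22710.00 = 89.09 cm

x_c = 65.62 cm, y_c = 89.09 cm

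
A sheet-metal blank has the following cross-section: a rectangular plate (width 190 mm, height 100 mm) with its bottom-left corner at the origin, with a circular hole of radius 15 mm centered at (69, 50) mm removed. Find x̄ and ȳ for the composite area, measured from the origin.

plate: A = 190 × 100 = 19000.00, centroid at (95.00, 50.00).
hole: A = −π·15² = -706.86, centroid at (69.00, 50.00).
ΣA = 18293.14 mm², ΣAx̄ = 1756226.77 mm³, ΣAȳ = 914657.08 mm³.
x̄ = 1756226.77/18293.14 = 96.00 mm; ȳ = 914657.08/18293.14 = 50.00 mm.

x̄ = 96.00 mm, ȳ = 50.00 mm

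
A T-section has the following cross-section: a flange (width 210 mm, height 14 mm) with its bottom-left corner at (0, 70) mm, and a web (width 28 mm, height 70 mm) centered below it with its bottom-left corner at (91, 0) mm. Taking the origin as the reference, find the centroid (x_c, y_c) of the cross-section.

web: A = 28 × 70 = 1960.00, centroid at (105.00, 35.00).
flange: A = 210 × 14 = 2940.00, centroid at (105.00, 77.00).
ΣA = 4900.00 mm²
ΣAx_c = (1960.00)(105.00) + (2940.00)(105.00) = 514500.00 mm³
ΣAy_c = (1960.00)(35.00) + (2940.00)(77.00) = 294980.00 mm³
x_c = 514500.00 / 4900.00 = 105.00 mm
y_c = 294980.00 / 4900.00 = 60.20 mm

x_c = 105.00 mm, y_c = 60.20 mm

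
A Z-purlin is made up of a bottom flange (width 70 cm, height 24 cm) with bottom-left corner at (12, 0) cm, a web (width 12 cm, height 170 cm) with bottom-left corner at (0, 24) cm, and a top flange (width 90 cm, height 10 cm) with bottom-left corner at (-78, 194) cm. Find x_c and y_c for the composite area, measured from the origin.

x_c = 13.31 cm, y_c = 91.26 cm

Part | A | x̄ᵢ | ȳᵢ | A·x̄ᵢ | A·ȳᵢ
bottom flange | 1680.00 | 47.00 | 12.00 | 78960.00 | 20160.00
web | 2040.00 | 6.00 | 109.00 | 12240.00 | 222360.00
top flange | 900.00 | -33.00 | 199.00 | -29700.00 | 179100.00
Σ | 4620.00 |  |  | 61500.00 | 421620.00
x_c = 61500.00 / 4620.00 = 13.31 cm
y_c = 421620.00 / 4620.00 = 91.26 cm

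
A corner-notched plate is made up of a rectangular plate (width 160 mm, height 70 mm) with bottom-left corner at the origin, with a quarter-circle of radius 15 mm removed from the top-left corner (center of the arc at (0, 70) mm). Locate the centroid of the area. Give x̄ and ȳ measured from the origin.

x̄ = 81.18 mm, ȳ = 34.54 mm

plate: A = 160 × 70 = 11200.00, centroid at (80.00, 35.00).
removed quarter-circle: A = −¼π·15² = -176.71, centroid at (6.37, 63.63).
ΣA = 11023.29 mm², ΣAx̄ = 894875.00 mm³, ΣAȳ = 380754.98 mm³.
x̄ = 894875.00/11023.29 = 81.18 mm; ȳ = 380754.98/11023.29 = 34.54 mm.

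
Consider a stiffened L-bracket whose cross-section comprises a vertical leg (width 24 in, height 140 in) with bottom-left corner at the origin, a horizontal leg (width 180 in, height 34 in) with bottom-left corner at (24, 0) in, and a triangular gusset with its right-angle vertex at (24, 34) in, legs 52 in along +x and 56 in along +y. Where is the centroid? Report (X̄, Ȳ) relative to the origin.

X̄ = 72.99 in, Ȳ = 38.03 in

Part | A | x̄ᵢ | ȳᵢ | A·x̄ᵢ | A·ȳᵢ
vertical leg | 3360.00 | 12.00 | 70.00 | 40320.00 | 235200.00
horizontal leg | 6120.00 | 114.00 | 17.00 | 697680.00 | 104040.00
gusset | 1456.00 | 41.33 | 52.67 | 60181.33 | 76682.67
Σ | 10936.00 |  |  | 798181.33 | 415922.67
X̄ = 798181.33 / 10936.00 = 72.99 in
Ȳ = 415922.67 / 10936.00 = 38.03 in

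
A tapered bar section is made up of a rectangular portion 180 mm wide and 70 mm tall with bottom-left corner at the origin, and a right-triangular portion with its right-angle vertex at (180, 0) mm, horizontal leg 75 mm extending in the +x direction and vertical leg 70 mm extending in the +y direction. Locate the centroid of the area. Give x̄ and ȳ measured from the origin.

x̄ = 109.83 mm, ȳ = 32.99 mm

rectangular portion: A = 180 × 70 = 12600.00, centroid at (90.00, 35.00).
triangular portion: A = ½·75·70 = 2625.00, centroid at (205.00, 23.33).
ΣA = 15225.00 mm², ΣAx̄ = 1672125.00 mm³, ΣAȳ = 502250.00 mm³.
x̄ = 1672125.00/15225.00 = 109.83 mm; ȳ = 502250.00/15225.00 = 32.99 mm.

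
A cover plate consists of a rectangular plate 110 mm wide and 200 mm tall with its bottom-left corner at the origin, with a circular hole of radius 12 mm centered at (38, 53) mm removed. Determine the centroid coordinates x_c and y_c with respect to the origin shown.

x_c = 55.36 mm, y_c = 100.99 mm

Part | A | x̄ᵢ | ȳᵢ | A·x̄ᵢ | A·ȳᵢ
plate | 22000.00 | 55.00 | 100.00 | 1210000.00 | 2200000.00
hole | -452.39 | 38.00 | 53.00 | -17190.80 | -23976.64
Σ | 21547.61 |  |  | 1192809.20 | 2176023.36
x_c = 1192809.20 / 21547.61 = 55.36 mm
y_c = 2176023.36 / 21547.61 = 100.99 mm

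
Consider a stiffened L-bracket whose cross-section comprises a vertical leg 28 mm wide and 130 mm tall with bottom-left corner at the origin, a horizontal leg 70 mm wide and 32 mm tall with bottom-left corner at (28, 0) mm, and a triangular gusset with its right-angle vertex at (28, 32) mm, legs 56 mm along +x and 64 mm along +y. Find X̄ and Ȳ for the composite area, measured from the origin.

vertical leg: A = 28 × 130 = 3640.00, centroid at (14.00, 65.00).
horizontal leg: A = 70 × 32 = 2240.00, centroid at (63.00, 16.00).
gusset: A = ½·56·64 = 1792.00, centroid at (46.67, 53.33).
ΣA = 7672.00 mm²
ΣAX̄ = (3640.00)(14.00) + (2240.00)(63.00) + (1792.00)(46.67) = 275706.67 mm³
ΣAȲ = (3640.00)(65.00) + (2240.00)(16.00) + (1792.00)(53.33) = 368013.33 mm³
X̄ = 275706.67 / 7672.00 = 35.94 mm
Ȳ = 368013.33 / 7672.00 = 47.97 mm

X̄ = 35.94 mm, Ȳ = 47.97 mm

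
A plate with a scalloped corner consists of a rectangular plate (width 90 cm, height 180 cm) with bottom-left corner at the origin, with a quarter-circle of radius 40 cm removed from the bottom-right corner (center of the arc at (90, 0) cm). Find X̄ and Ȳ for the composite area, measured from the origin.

plate: A = 90 × 180 = 16200.00, centroid at (45.00, 90.00).
removed quarter-circle: A = −¼π·40² = -1256.64, centroid at (73.02, 16.98).
ΣA = 14943.36 cm², ΣAX̄ = 637236.00 cm³, ΣAȲ = 1436666.67 cm³.
X̄ = 637236.00/14943.36 = 42.64 cm; Ȳ = 1436666.67/14943.36 = 96.14 cm.

X̄ = 42.64 cm, Ȳ = 96.14 cm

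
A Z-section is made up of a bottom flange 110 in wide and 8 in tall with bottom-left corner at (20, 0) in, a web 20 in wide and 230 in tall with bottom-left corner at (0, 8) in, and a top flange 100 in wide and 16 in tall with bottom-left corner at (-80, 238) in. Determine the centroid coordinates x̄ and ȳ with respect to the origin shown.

x̄ = 9.04 in, ȳ = 136.01 in

bottom flange: A = 110 × 8 = 880.00, centroid at (75.00, 4.00).
web: A = 20 × 230 = 4600.00, centroid at (10.00, 123.00).
top flange: A = 100 × 16 = 1600.00, centroid at (-30.00, 246.00).
ΣA = 7080.00 in², ΣAx̄ = 64000.00 in³, ΣAȳ = 962920.00 in³.
x̄ = 64000.00/7080.00 = 9.04 in; ȳ = 962920.00/7080.00 = 136.01 in.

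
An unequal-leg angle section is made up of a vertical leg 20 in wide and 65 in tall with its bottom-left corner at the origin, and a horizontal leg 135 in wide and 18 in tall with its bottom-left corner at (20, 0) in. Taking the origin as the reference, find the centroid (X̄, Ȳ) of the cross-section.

X̄ = 60.49 in, Ȳ = 17.19 in

Part | A | x̄ᵢ | ȳᵢ | A·x̄ᵢ | A·ȳᵢ
vertical leg | 1300.00 | 10.00 | 32.50 | 13000.00 | 42250.00
horizontal leg | 2430.00 | 87.50 | 9.00 | 212625.00 | 21870.00
Σ | 3730.00 |  |  | 225625.00 | 64120.00
X̄ = 225625.00 / 3730.00 = 60.49 in
Ȳ = 64120.00 / 3730.00 = 17.19 in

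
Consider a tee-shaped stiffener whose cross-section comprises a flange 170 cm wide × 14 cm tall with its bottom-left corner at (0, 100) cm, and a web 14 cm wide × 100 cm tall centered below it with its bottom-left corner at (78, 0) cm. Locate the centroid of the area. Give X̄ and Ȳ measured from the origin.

web: A = 14 × 100 = 1400.00, centroid at (85.00, 50.00).
flange: A = 170 × 14 = 2380.00, centroid at (85.00, 107.00).
ΣA = 3780.00 cm², ΣAX̄ = 321300.00 cm³, ΣAȲ = 324660.00 cm³.
X̄ = 321300.00/3780.00 = 85.00 cm; Ȳ = 324660.00/3780.00 = 85.89 cm.

X̄ = 85.00 cm, Ȳ = 85.89 cm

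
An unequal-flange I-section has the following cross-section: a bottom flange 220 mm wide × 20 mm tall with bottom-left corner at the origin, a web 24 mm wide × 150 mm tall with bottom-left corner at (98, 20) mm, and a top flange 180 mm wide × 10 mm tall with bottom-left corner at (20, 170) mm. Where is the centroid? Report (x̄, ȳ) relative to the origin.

bottom flange: A = 220 × 20 = 4400.00, centroid at (110.00, 10.00).
web: A = 24 × 150 = 3600.00, centroid at (110.00, 95.00).
top flange: A = 180 × 10 = 1800.00, centroid at (110.00, 175.00).
ΣA = 9800.00 mm²
ΣAx̄ = (4400.00)(110.00) + (3600.00)(110.00) + (1800.00)(110.00) = 1078000.00 mm³
ΣAȳ = (4400.00)(10.00) + (3600.00)(95.00) + (1800.00)(175.00) = 701000.00 mm³
x̄ = 1078000.00 / 9800.00 = 110.00 mm
ȳ = 701000.00 / 9800.00 = 71.53 mm

x̄ = 110.00 mm, ȳ = 71.53 mm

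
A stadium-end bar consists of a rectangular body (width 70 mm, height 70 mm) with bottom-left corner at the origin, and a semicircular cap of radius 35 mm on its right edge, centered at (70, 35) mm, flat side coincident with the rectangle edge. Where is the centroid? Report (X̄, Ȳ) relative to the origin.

rectangular body: A = 70 × 70 = 4900.00, centroid at (35.00, 35.00).
semicircular end: A = ½π·35² = 1924.23, centroid at (84.85, 35.00).
ΣA = 6824.23 mm², ΣAX̄ = 334779.12 mm³, ΣAȲ = 238847.89 mm³.
X̄ = 334779.12/6824.23 = 49.06 mm; Ȳ = 238847.89/6824.23 = 35.00 mm.

X̄ = 49.06 mm, Ȳ = 35.00 mm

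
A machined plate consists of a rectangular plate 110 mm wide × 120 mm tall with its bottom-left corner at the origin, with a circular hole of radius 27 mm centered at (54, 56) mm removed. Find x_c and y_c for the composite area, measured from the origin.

x_c = 55.21 mm, y_c = 60.84 mm

plate: A = 110 × 120 = 13200.00, centroid at (55.00, 60.00).
hole: A = −π·27² = -2290.22, centroid at (54.00, 56.00).
ΣA = 10909.78 mm²
ΣAx_c = (13200.00)(55.00) + (-2290.22)(54.00) = 602328.06 mm³
ΣAy_c = (13200.00)(60.00) + (-2290.22)(56.00) = 663747.62 mm³
x_c = 602328.06 / 10909.78 = 55.21 mm
y_c = 663747.62 / 10909.78 = 60.84 mm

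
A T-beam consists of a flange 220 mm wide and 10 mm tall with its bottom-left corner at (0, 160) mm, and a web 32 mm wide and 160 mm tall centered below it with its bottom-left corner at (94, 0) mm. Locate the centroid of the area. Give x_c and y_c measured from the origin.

x_c = 110.00 mm, y_c = 105.55 mm

Part | A | x̄ᵢ | ȳᵢ | A·x̄ᵢ | A·ȳᵢ
web | 5120.00 | 110.00 | 80.00 | 563200.00 | 409600.00
flange | 2200.00 | 110.00 | 165.00 | 242000.00 | 363000.00
Σ | 7320.00 |  |  | 805200.00 | 772600.00
x_c = 805200.00 / 7320.00 = 110.00 mm
y_c = 772600.00 / 7320.00 = 105.55 mm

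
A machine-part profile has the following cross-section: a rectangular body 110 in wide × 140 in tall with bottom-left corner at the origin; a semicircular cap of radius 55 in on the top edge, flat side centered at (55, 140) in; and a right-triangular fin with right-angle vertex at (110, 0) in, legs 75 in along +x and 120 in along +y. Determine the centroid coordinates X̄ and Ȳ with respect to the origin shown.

Part | A | x̄ᵢ | ȳᵢ | A·x̄ᵢ | A·ȳᵢ
rectangular body | 15400.00 | 55.00 | 70.00 | 847000.00 | 1078000.00
semicircular top | 4751.66 | 55.00 | 163.34 | 261341.24 | 776148.91
triangular fin | 4500.00 | 135.00 | 40.00 | 607500.00 | 180000.00
Σ | 24651.66 |  |  | 1715841.24 | 2034148.91
X̄ = 1715841.24 / 24651.66 = 69.60 in
Ȳ = 2034148.91 / 24651.66 = 82.52 in

X̄ = 69.60 in, Ȳ = 82.52 in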